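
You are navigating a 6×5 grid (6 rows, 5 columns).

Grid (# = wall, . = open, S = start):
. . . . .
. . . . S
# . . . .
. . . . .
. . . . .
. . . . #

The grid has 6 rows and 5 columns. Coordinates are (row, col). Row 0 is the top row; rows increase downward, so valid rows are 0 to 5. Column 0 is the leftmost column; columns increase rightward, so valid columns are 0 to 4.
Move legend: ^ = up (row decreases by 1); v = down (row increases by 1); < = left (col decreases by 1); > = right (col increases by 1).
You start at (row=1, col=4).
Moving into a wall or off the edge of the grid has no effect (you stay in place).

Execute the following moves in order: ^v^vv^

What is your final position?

Answer: Final position: (row=1, col=4)

Derivation:
Start: (row=1, col=4)
  ^ (up): (row=1, col=4) -> (row=0, col=4)
  v (down): (row=0, col=4) -> (row=1, col=4)
  ^ (up): (row=1, col=4) -> (row=0, col=4)
  v (down): (row=0, col=4) -> (row=1, col=4)
  v (down): (row=1, col=4) -> (row=2, col=4)
  ^ (up): (row=2, col=4) -> (row=1, col=4)
Final: (row=1, col=4)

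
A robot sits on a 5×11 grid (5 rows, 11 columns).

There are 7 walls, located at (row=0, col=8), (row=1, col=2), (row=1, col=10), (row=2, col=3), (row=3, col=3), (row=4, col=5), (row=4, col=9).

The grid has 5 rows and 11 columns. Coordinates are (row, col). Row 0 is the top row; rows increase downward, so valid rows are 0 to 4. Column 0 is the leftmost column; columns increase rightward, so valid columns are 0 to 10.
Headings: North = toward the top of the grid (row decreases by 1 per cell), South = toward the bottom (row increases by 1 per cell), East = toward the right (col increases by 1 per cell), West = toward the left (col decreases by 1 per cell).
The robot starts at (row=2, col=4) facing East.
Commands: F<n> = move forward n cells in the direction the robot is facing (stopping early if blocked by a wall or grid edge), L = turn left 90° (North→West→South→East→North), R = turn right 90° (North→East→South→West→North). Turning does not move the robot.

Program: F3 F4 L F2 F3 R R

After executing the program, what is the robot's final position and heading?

Start: (row=2, col=4), facing East
  F3: move forward 3, now at (row=2, col=7)
  F4: move forward 3/4 (blocked), now at (row=2, col=10)
  L: turn left, now facing North
  F2: move forward 0/2 (blocked), now at (row=2, col=10)
  F3: move forward 0/3 (blocked), now at (row=2, col=10)
  R: turn right, now facing East
  R: turn right, now facing South
Final: (row=2, col=10), facing South

Answer: Final position: (row=2, col=10), facing South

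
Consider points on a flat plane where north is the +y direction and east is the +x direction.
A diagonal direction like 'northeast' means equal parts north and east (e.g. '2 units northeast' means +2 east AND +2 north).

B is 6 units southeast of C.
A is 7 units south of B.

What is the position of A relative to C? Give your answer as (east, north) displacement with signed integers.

Place C at the origin (east=0, north=0).
  B is 6 units southeast of C: delta (east=+6, north=-6); B at (east=6, north=-6).
  A is 7 units south of B: delta (east=+0, north=-7); A at (east=6, north=-13).
Therefore A relative to C: (east=6, north=-13).

Answer: A is at (east=6, north=-13) relative to C.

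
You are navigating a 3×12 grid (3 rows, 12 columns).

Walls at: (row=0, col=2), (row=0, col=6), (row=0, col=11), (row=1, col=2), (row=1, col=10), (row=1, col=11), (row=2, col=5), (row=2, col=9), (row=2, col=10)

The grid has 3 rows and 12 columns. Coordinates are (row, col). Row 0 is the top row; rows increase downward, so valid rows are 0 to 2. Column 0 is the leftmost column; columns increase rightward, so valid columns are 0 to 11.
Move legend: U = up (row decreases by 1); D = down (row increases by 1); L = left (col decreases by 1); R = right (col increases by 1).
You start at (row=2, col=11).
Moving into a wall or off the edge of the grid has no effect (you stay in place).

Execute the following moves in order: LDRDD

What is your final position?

Start: (row=2, col=11)
  L (left): blocked, stay at (row=2, col=11)
  D (down): blocked, stay at (row=2, col=11)
  R (right): blocked, stay at (row=2, col=11)
  D (down): blocked, stay at (row=2, col=11)
  D (down): blocked, stay at (row=2, col=11)
Final: (row=2, col=11)

Answer: Final position: (row=2, col=11)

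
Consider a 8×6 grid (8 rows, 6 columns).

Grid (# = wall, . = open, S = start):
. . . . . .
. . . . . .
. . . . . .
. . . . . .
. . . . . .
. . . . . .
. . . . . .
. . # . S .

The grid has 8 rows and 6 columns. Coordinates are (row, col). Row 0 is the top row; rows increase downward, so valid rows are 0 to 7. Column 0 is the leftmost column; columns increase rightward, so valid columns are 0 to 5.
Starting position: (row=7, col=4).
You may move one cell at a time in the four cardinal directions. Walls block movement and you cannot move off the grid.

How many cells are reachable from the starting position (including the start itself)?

Answer: Reachable cells: 47

Derivation:
BFS flood-fill from (row=7, col=4):
  Distance 0: (row=7, col=4)
  Distance 1: (row=6, col=4), (row=7, col=3), (row=7, col=5)
  Distance 2: (row=5, col=4), (row=6, col=3), (row=6, col=5)
  Distance 3: (row=4, col=4), (row=5, col=3), (row=5, col=5), (row=6, col=2)
  Distance 4: (row=3, col=4), (row=4, col=3), (row=4, col=5), (row=5, col=2), (row=6, col=1)
  Distance 5: (row=2, col=4), (row=3, col=3), (row=3, col=5), (row=4, col=2), (row=5, col=1), (row=6, col=0), (row=7, col=1)
  Distance 6: (row=1, col=4), (row=2, col=3), (row=2, col=5), (row=3, col=2), (row=4, col=1), (row=5, col=0), (row=7, col=0)
  Distance 7: (row=0, col=4), (row=1, col=3), (row=1, col=5), (row=2, col=2), (row=3, col=1), (row=4, col=0)
  Distance 8: (row=0, col=3), (row=0, col=5), (row=1, col=2), (row=2, col=1), (row=3, col=0)
  Distance 9: (row=0, col=2), (row=1, col=1), (row=2, col=0)
  Distance 10: (row=0, col=1), (row=1, col=0)
  Distance 11: (row=0, col=0)
Total reachable: 47 (grid has 47 open cells total)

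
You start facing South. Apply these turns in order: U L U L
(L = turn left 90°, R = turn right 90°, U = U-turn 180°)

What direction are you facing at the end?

Answer: Final heading: North

Derivation:
Start: South
  U (U-turn (180°)) -> North
  L (left (90° counter-clockwise)) -> West
  U (U-turn (180°)) -> East
  L (left (90° counter-clockwise)) -> North
Final: North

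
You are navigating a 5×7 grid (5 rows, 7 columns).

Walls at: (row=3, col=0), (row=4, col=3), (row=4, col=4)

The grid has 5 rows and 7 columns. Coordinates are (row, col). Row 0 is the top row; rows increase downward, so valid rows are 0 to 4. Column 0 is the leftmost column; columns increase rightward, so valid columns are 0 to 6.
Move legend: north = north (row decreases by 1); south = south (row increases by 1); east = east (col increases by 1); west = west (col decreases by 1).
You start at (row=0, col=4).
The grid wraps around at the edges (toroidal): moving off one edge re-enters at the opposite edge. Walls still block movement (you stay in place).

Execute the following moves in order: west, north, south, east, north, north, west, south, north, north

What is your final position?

Start: (row=0, col=4)
  west (west): (row=0, col=4) -> (row=0, col=3)
  north (north): blocked, stay at (row=0, col=3)
  south (south): (row=0, col=3) -> (row=1, col=3)
  east (east): (row=1, col=3) -> (row=1, col=4)
  north (north): (row=1, col=4) -> (row=0, col=4)
  north (north): blocked, stay at (row=0, col=4)
  west (west): (row=0, col=4) -> (row=0, col=3)
  south (south): (row=0, col=3) -> (row=1, col=3)
  north (north): (row=1, col=3) -> (row=0, col=3)
  north (north): blocked, stay at (row=0, col=3)
Final: (row=0, col=3)

Answer: Final position: (row=0, col=3)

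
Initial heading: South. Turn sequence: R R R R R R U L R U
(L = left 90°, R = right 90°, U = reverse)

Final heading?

Answer: Final heading: North

Derivation:
Start: South
  R (right (90° clockwise)) -> West
  R (right (90° clockwise)) -> North
  R (right (90° clockwise)) -> East
  R (right (90° clockwise)) -> South
  R (right (90° clockwise)) -> West
  R (right (90° clockwise)) -> North
  U (U-turn (180°)) -> South
  L (left (90° counter-clockwise)) -> East
  R (right (90° clockwise)) -> South
  U (U-turn (180°)) -> North
Final: North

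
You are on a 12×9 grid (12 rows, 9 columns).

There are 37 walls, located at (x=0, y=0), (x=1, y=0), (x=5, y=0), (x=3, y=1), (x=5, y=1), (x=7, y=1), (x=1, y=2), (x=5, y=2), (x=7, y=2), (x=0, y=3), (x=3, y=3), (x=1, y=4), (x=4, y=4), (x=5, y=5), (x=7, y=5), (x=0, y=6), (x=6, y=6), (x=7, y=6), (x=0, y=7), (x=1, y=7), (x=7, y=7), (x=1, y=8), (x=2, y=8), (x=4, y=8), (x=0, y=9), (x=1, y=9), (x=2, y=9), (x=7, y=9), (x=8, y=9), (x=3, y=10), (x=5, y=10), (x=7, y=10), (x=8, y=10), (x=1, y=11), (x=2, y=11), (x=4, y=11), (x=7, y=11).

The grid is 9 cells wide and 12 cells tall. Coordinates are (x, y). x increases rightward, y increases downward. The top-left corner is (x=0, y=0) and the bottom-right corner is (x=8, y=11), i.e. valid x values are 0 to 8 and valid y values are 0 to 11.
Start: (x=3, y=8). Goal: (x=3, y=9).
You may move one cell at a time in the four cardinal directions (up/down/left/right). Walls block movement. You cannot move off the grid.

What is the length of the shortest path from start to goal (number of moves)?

BFS from (x=3, y=8) until reaching (x=3, y=9):
  Distance 0: (x=3, y=8)
  Distance 1: (x=3, y=7), (x=3, y=9)  <- goal reached here
One shortest path (1 moves): (x=3, y=8) -> (x=3, y=9)

Answer: Shortest path length: 1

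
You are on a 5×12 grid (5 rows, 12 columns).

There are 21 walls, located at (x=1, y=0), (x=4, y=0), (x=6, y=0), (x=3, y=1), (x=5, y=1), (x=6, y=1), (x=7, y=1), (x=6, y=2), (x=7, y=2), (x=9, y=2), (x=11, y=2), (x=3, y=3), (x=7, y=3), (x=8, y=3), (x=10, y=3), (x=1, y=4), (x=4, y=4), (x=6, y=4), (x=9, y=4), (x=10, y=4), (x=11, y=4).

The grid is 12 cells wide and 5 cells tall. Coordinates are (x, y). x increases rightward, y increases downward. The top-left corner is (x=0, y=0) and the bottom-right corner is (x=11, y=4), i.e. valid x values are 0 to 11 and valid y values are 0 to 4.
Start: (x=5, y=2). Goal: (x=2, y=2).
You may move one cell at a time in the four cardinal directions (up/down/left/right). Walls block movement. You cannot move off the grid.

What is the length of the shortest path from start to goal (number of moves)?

BFS from (x=5, y=2) until reaching (x=2, y=2):
  Distance 0: (x=5, y=2)
  Distance 1: (x=4, y=2), (x=5, y=3)
  Distance 2: (x=4, y=1), (x=3, y=2), (x=4, y=3), (x=6, y=3), (x=5, y=4)
  Distance 3: (x=2, y=2)  <- goal reached here
One shortest path (3 moves): (x=5, y=2) -> (x=4, y=2) -> (x=3, y=2) -> (x=2, y=2)

Answer: Shortest path length: 3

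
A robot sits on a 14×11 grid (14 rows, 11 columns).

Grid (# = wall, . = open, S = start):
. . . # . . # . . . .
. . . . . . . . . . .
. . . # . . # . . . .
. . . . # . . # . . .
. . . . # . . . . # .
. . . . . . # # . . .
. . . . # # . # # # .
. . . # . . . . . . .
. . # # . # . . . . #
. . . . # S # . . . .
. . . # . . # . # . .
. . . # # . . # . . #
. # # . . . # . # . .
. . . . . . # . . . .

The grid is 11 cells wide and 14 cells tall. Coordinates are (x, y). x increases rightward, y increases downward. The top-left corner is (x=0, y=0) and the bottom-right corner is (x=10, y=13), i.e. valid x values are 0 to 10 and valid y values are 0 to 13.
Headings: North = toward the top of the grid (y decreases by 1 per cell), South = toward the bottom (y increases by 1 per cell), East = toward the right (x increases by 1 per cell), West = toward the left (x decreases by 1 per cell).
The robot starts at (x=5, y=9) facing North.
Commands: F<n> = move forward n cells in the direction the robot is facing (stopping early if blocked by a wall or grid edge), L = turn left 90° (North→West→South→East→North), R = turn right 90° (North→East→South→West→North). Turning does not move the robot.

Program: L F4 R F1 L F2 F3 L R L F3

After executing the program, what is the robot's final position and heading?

Answer: Final position: (x=5, y=12), facing South

Derivation:
Start: (x=5, y=9), facing North
  L: turn left, now facing West
  F4: move forward 0/4 (blocked), now at (x=5, y=9)
  R: turn right, now facing North
  F1: move forward 0/1 (blocked), now at (x=5, y=9)
  L: turn left, now facing West
  F2: move forward 0/2 (blocked), now at (x=5, y=9)
  F3: move forward 0/3 (blocked), now at (x=5, y=9)
  L: turn left, now facing South
  R: turn right, now facing West
  L: turn left, now facing South
  F3: move forward 3, now at (x=5, y=12)
Final: (x=5, y=12), facing South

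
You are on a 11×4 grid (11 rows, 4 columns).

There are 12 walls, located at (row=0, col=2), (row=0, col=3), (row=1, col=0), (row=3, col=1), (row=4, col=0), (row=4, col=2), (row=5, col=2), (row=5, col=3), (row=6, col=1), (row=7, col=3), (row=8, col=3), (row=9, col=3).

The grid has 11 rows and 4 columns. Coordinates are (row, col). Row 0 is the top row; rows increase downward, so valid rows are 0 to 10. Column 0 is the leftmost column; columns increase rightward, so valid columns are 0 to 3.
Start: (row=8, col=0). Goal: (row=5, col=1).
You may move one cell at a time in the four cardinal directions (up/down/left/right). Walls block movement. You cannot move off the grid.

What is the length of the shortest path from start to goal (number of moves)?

Answer: Shortest path length: 4

Derivation:
BFS from (row=8, col=0) until reaching (row=5, col=1):
  Distance 0: (row=8, col=0)
  Distance 1: (row=7, col=0), (row=8, col=1), (row=9, col=0)
  Distance 2: (row=6, col=0), (row=7, col=1), (row=8, col=2), (row=9, col=1), (row=10, col=0)
  Distance 3: (row=5, col=0), (row=7, col=2), (row=9, col=2), (row=10, col=1)
  Distance 4: (row=5, col=1), (row=6, col=2), (row=10, col=2)  <- goal reached here
One shortest path (4 moves): (row=8, col=0) -> (row=7, col=0) -> (row=6, col=0) -> (row=5, col=0) -> (row=5, col=1)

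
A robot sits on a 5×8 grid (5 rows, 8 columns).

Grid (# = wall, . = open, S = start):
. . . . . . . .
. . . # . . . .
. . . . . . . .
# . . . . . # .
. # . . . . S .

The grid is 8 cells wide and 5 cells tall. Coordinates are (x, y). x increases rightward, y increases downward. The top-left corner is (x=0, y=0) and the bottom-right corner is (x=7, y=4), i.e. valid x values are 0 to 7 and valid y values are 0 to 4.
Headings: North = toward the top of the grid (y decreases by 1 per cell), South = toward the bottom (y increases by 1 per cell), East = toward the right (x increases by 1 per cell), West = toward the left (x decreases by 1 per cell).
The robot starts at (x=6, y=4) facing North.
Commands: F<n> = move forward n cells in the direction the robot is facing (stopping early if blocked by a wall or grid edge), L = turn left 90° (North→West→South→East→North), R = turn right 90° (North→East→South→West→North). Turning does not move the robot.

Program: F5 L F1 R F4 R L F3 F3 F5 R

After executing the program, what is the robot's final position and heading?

Answer: Final position: (x=5, y=0), facing East

Derivation:
Start: (x=6, y=4), facing North
  F5: move forward 0/5 (blocked), now at (x=6, y=4)
  L: turn left, now facing West
  F1: move forward 1, now at (x=5, y=4)
  R: turn right, now facing North
  F4: move forward 4, now at (x=5, y=0)
  R: turn right, now facing East
  L: turn left, now facing North
  F3: move forward 0/3 (blocked), now at (x=5, y=0)
  F3: move forward 0/3 (blocked), now at (x=5, y=0)
  F5: move forward 0/5 (blocked), now at (x=5, y=0)
  R: turn right, now facing East
Final: (x=5, y=0), facing East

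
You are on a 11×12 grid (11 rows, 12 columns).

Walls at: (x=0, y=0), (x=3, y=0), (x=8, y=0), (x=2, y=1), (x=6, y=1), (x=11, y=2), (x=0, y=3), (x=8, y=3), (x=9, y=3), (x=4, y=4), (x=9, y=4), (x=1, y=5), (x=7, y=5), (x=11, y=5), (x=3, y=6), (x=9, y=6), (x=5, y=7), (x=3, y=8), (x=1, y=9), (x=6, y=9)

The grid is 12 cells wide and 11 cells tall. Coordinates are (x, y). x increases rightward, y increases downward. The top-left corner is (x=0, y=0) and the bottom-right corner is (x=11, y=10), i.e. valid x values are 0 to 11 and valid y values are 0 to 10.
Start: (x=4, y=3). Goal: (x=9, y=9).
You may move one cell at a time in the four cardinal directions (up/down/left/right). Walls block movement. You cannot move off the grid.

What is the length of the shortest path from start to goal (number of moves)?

BFS from (x=4, y=3) until reaching (x=9, y=9):
  Distance 0: (x=4, y=3)
  Distance 1: (x=4, y=2), (x=3, y=3), (x=5, y=3)
  Distance 2: (x=4, y=1), (x=3, y=2), (x=5, y=2), (x=2, y=3), (x=6, y=3), (x=3, y=4), (x=5, y=4)
  Distance 3: (x=4, y=0), (x=3, y=1), (x=5, y=1), (x=2, y=2), (x=6, y=2), (x=1, y=3), (x=7, y=3), (x=2, y=4), (x=6, y=4), (x=3, y=5), (x=5, y=5)
  Distance 4: (x=5, y=0), (x=1, y=2), (x=7, y=2), (x=1, y=4), (x=7, y=4), (x=2, y=5), (x=4, y=5), (x=6, y=5), (x=5, y=6)
  Distance 5: (x=6, y=0), (x=1, y=1), (x=7, y=1), (x=0, y=2), (x=8, y=2), (x=0, y=4), (x=8, y=4), (x=2, y=6), (x=4, y=6), (x=6, y=6)
  Distance 6: (x=1, y=0), (x=7, y=0), (x=0, y=1), (x=8, y=1), (x=9, y=2), (x=0, y=5), (x=8, y=5), (x=1, y=6), (x=7, y=6), (x=2, y=7), (x=4, y=7), (x=6, y=7)
  Distance 7: (x=2, y=0), (x=9, y=1), (x=10, y=2), (x=9, y=5), (x=0, y=6), (x=8, y=6), (x=1, y=7), (x=3, y=7), (x=7, y=7), (x=2, y=8), (x=4, y=8), (x=6, y=8)
  Distance 8: (x=9, y=0), (x=10, y=1), (x=10, y=3), (x=10, y=5), (x=0, y=7), (x=8, y=7), (x=1, y=8), (x=5, y=8), (x=7, y=8), (x=2, y=9), (x=4, y=9)
  Distance 9: (x=10, y=0), (x=11, y=1), (x=11, y=3), (x=10, y=4), (x=10, y=6), (x=9, y=7), (x=0, y=8), (x=8, y=8), (x=3, y=9), (x=5, y=9), (x=7, y=9), (x=2, y=10), (x=4, y=10)
  Distance 10: (x=11, y=0), (x=11, y=4), (x=11, y=6), (x=10, y=7), (x=9, y=8), (x=0, y=9), (x=8, y=9), (x=1, y=10), (x=3, y=10), (x=5, y=10), (x=7, y=10)
  Distance 11: (x=11, y=7), (x=10, y=8), (x=9, y=9), (x=0, y=10), (x=6, y=10), (x=8, y=10)  <- goal reached here
One shortest path (11 moves): (x=4, y=3) -> (x=5, y=3) -> (x=6, y=3) -> (x=7, y=3) -> (x=7, y=4) -> (x=8, y=4) -> (x=8, y=5) -> (x=8, y=6) -> (x=8, y=7) -> (x=9, y=7) -> (x=9, y=8) -> (x=9, y=9)

Answer: Shortest path length: 11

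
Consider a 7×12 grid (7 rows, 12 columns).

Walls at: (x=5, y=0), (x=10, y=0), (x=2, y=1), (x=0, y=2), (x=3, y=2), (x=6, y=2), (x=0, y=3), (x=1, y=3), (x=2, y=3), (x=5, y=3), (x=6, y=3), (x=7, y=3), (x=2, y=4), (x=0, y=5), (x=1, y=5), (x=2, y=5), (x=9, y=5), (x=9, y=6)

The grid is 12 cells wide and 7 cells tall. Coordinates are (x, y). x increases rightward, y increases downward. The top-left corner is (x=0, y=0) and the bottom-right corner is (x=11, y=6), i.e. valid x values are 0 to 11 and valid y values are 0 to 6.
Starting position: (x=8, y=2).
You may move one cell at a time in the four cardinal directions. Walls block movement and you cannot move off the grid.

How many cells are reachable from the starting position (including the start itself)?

Answer: Reachable cells: 64

Derivation:
BFS flood-fill from (x=8, y=2):
  Distance 0: (x=8, y=2)
  Distance 1: (x=8, y=1), (x=7, y=2), (x=9, y=2), (x=8, y=3)
  Distance 2: (x=8, y=0), (x=7, y=1), (x=9, y=1), (x=10, y=2), (x=9, y=3), (x=8, y=4)
  Distance 3: (x=7, y=0), (x=9, y=0), (x=6, y=1), (x=10, y=1), (x=11, y=2), (x=10, y=3), (x=7, y=4), (x=9, y=4), (x=8, y=5)
  Distance 4: (x=6, y=0), (x=5, y=1), (x=11, y=1), (x=11, y=3), (x=6, y=4), (x=10, y=4), (x=7, y=5), (x=8, y=6)
  Distance 5: (x=11, y=0), (x=4, y=1), (x=5, y=2), (x=5, y=4), (x=11, y=4), (x=6, y=5), (x=10, y=5), (x=7, y=6)
  Distance 6: (x=4, y=0), (x=3, y=1), (x=4, y=2), (x=4, y=4), (x=5, y=5), (x=11, y=5), (x=6, y=6), (x=10, y=6)
  Distance 7: (x=3, y=0), (x=4, y=3), (x=3, y=4), (x=4, y=5), (x=5, y=6), (x=11, y=6)
  Distance 8: (x=2, y=0), (x=3, y=3), (x=3, y=5), (x=4, y=6)
  Distance 9: (x=1, y=0), (x=3, y=6)
  Distance 10: (x=0, y=0), (x=1, y=1), (x=2, y=6)
  Distance 11: (x=0, y=1), (x=1, y=2), (x=1, y=6)
  Distance 12: (x=2, y=2), (x=0, y=6)
Total reachable: 64 (grid has 66 open cells total)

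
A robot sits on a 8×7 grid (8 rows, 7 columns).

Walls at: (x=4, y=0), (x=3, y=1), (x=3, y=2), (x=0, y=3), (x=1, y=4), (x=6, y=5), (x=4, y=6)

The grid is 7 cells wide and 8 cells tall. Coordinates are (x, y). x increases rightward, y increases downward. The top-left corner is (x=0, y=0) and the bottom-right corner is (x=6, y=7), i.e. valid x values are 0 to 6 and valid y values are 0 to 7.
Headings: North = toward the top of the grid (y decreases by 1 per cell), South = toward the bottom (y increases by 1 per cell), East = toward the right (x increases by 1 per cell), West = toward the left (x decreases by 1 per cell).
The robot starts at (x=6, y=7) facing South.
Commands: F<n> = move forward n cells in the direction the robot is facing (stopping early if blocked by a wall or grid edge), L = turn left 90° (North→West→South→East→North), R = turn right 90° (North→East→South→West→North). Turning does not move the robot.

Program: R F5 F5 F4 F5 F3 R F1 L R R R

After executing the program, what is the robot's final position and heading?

Start: (x=6, y=7), facing South
  R: turn right, now facing West
  F5: move forward 5, now at (x=1, y=7)
  F5: move forward 1/5 (blocked), now at (x=0, y=7)
  F4: move forward 0/4 (blocked), now at (x=0, y=7)
  F5: move forward 0/5 (blocked), now at (x=0, y=7)
  F3: move forward 0/3 (blocked), now at (x=0, y=7)
  R: turn right, now facing North
  F1: move forward 1, now at (x=0, y=6)
  L: turn left, now facing West
  R: turn right, now facing North
  R: turn right, now facing East
  R: turn right, now facing South
Final: (x=0, y=6), facing South

Answer: Final position: (x=0, y=6), facing South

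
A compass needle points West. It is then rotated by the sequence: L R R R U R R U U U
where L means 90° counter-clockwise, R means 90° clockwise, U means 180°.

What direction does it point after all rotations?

Start: West
  L (left (90° counter-clockwise)) -> South
  R (right (90° clockwise)) -> West
  R (right (90° clockwise)) -> North
  R (right (90° clockwise)) -> East
  U (U-turn (180°)) -> West
  R (right (90° clockwise)) -> North
  R (right (90° clockwise)) -> East
  U (U-turn (180°)) -> West
  U (U-turn (180°)) -> East
  U (U-turn (180°)) -> West
Final: West

Answer: Final heading: West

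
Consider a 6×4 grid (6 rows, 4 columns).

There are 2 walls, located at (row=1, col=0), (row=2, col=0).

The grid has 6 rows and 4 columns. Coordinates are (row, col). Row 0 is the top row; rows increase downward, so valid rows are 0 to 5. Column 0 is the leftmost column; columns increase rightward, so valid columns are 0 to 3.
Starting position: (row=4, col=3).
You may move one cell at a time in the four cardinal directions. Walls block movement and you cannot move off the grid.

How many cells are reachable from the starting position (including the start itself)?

Answer: Reachable cells: 22

Derivation:
BFS flood-fill from (row=4, col=3):
  Distance 0: (row=4, col=3)
  Distance 1: (row=3, col=3), (row=4, col=2), (row=5, col=3)
  Distance 2: (row=2, col=3), (row=3, col=2), (row=4, col=1), (row=5, col=2)
  Distance 3: (row=1, col=3), (row=2, col=2), (row=3, col=1), (row=4, col=0), (row=5, col=1)
  Distance 4: (row=0, col=3), (row=1, col=2), (row=2, col=1), (row=3, col=0), (row=5, col=0)
  Distance 5: (row=0, col=2), (row=1, col=1)
  Distance 6: (row=0, col=1)
  Distance 7: (row=0, col=0)
Total reachable: 22 (grid has 22 open cells total)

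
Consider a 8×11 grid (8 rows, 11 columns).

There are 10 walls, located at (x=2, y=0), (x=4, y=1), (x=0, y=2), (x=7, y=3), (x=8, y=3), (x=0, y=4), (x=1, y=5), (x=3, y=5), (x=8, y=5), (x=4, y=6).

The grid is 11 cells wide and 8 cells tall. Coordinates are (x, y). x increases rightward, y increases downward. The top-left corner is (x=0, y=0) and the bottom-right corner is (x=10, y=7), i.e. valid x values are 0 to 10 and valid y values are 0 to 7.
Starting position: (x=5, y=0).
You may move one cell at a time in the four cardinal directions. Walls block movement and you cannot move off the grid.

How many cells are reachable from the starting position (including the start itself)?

BFS flood-fill from (x=5, y=0):
  Distance 0: (x=5, y=0)
  Distance 1: (x=4, y=0), (x=6, y=0), (x=5, y=1)
  Distance 2: (x=3, y=0), (x=7, y=0), (x=6, y=1), (x=5, y=2)
  Distance 3: (x=8, y=0), (x=3, y=1), (x=7, y=1), (x=4, y=2), (x=6, y=2), (x=5, y=3)
  Distance 4: (x=9, y=0), (x=2, y=1), (x=8, y=1), (x=3, y=2), (x=7, y=2), (x=4, y=3), (x=6, y=3), (x=5, y=4)
  Distance 5: (x=10, y=0), (x=1, y=1), (x=9, y=1), (x=2, y=2), (x=8, y=2), (x=3, y=3), (x=4, y=4), (x=6, y=4), (x=5, y=5)
  Distance 6: (x=1, y=0), (x=0, y=1), (x=10, y=1), (x=1, y=2), (x=9, y=2), (x=2, y=3), (x=3, y=4), (x=7, y=4), (x=4, y=5), (x=6, y=5), (x=5, y=6)
  Distance 7: (x=0, y=0), (x=10, y=2), (x=1, y=3), (x=9, y=3), (x=2, y=4), (x=8, y=4), (x=7, y=5), (x=6, y=6), (x=5, y=7)
  Distance 8: (x=0, y=3), (x=10, y=3), (x=1, y=4), (x=9, y=4), (x=2, y=5), (x=7, y=6), (x=4, y=7), (x=6, y=7)
  Distance 9: (x=10, y=4), (x=9, y=5), (x=2, y=6), (x=8, y=6), (x=3, y=7), (x=7, y=7)
  Distance 10: (x=10, y=5), (x=1, y=6), (x=3, y=6), (x=9, y=6), (x=2, y=7), (x=8, y=7)
  Distance 11: (x=0, y=6), (x=10, y=6), (x=1, y=7), (x=9, y=7)
  Distance 12: (x=0, y=5), (x=0, y=7), (x=10, y=7)
Total reachable: 78 (grid has 78 open cells total)

Answer: Reachable cells: 78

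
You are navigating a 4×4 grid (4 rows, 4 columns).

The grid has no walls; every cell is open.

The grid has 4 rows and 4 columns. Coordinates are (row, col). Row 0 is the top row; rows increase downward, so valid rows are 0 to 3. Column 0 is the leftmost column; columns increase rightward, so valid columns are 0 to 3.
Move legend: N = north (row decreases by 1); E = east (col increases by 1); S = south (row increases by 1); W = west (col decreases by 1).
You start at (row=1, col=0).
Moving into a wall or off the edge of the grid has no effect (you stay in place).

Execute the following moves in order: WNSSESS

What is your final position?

Answer: Final position: (row=3, col=1)

Derivation:
Start: (row=1, col=0)
  W (west): blocked, stay at (row=1, col=0)
  N (north): (row=1, col=0) -> (row=0, col=0)
  S (south): (row=0, col=0) -> (row=1, col=0)
  S (south): (row=1, col=0) -> (row=2, col=0)
  E (east): (row=2, col=0) -> (row=2, col=1)
  S (south): (row=2, col=1) -> (row=3, col=1)
  S (south): blocked, stay at (row=3, col=1)
Final: (row=3, col=1)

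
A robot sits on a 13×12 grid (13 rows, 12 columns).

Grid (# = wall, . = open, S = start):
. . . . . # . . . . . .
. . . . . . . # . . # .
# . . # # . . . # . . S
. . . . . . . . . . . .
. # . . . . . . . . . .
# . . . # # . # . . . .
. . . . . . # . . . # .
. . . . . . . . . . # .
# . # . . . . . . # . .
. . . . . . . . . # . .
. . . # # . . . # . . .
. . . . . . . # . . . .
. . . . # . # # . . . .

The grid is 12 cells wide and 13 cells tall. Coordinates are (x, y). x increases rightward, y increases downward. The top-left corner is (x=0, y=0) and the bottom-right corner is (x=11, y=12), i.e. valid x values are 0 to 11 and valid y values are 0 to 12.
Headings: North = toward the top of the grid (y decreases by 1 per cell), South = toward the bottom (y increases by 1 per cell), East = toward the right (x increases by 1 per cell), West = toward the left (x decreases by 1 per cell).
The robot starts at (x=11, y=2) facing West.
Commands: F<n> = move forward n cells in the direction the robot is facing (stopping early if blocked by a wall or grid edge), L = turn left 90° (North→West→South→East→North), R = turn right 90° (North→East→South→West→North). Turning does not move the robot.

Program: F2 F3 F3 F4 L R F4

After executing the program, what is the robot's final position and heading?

Answer: Final position: (x=9, y=2), facing West

Derivation:
Start: (x=11, y=2), facing West
  F2: move forward 2, now at (x=9, y=2)
  F3: move forward 0/3 (blocked), now at (x=9, y=2)
  F3: move forward 0/3 (blocked), now at (x=9, y=2)
  F4: move forward 0/4 (blocked), now at (x=9, y=2)
  L: turn left, now facing South
  R: turn right, now facing West
  F4: move forward 0/4 (blocked), now at (x=9, y=2)
Final: (x=9, y=2), facing West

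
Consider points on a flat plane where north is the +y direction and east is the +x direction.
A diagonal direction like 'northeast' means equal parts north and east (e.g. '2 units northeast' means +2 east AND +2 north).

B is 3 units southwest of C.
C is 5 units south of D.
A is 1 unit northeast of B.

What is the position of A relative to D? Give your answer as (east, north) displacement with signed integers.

Answer: A is at (east=-2, north=-7) relative to D.

Derivation:
Place D at the origin (east=0, north=0).
  C is 5 units south of D: delta (east=+0, north=-5); C at (east=0, north=-5).
  B is 3 units southwest of C: delta (east=-3, north=-3); B at (east=-3, north=-8).
  A is 1 unit northeast of B: delta (east=+1, north=+1); A at (east=-2, north=-7).
Therefore A relative to D: (east=-2, north=-7).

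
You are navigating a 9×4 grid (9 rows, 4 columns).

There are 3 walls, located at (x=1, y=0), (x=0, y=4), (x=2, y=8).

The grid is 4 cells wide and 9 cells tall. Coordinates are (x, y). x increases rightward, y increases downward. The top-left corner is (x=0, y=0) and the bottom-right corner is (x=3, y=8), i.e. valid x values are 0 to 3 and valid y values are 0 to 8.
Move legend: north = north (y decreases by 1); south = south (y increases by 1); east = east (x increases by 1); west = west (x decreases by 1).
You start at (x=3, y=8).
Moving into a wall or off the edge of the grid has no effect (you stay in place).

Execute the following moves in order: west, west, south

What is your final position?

Start: (x=3, y=8)
  west (west): blocked, stay at (x=3, y=8)
  west (west): blocked, stay at (x=3, y=8)
  south (south): blocked, stay at (x=3, y=8)
Final: (x=3, y=8)

Answer: Final position: (x=3, y=8)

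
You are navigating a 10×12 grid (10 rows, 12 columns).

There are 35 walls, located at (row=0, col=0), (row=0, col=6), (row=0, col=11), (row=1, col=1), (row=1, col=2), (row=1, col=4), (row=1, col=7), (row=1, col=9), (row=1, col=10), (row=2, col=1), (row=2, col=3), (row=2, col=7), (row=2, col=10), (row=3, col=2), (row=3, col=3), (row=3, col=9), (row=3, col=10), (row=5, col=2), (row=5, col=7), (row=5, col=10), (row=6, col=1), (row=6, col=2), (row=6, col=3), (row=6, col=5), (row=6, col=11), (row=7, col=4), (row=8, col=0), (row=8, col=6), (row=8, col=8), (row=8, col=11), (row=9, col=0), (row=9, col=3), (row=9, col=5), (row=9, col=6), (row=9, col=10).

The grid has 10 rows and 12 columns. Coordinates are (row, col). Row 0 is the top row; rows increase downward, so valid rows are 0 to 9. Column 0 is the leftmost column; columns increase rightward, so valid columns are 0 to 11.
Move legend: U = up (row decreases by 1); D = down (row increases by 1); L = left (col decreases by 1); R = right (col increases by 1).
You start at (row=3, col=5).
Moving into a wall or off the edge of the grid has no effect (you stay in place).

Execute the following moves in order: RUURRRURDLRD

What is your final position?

Answer: Final position: (row=3, col=6)

Derivation:
Start: (row=3, col=5)
  R (right): (row=3, col=5) -> (row=3, col=6)
  U (up): (row=3, col=6) -> (row=2, col=6)
  U (up): (row=2, col=6) -> (row=1, col=6)
  [×3]R (right): blocked, stay at (row=1, col=6)
  U (up): blocked, stay at (row=1, col=6)
  R (right): blocked, stay at (row=1, col=6)
  D (down): (row=1, col=6) -> (row=2, col=6)
  L (left): (row=2, col=6) -> (row=2, col=5)
  R (right): (row=2, col=5) -> (row=2, col=6)
  D (down): (row=2, col=6) -> (row=3, col=6)
Final: (row=3, col=6)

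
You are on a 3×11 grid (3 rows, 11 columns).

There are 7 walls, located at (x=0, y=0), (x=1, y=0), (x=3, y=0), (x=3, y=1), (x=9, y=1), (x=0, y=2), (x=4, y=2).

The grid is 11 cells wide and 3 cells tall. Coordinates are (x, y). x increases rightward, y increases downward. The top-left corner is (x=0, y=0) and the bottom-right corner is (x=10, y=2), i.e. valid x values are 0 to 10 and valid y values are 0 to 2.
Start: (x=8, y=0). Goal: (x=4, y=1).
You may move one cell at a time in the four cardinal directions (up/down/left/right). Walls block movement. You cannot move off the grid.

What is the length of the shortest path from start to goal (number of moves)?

Answer: Shortest path length: 5

Derivation:
BFS from (x=8, y=0) until reaching (x=4, y=1):
  Distance 0: (x=8, y=0)
  Distance 1: (x=7, y=0), (x=9, y=0), (x=8, y=1)
  Distance 2: (x=6, y=0), (x=10, y=0), (x=7, y=1), (x=8, y=2)
  Distance 3: (x=5, y=0), (x=6, y=1), (x=10, y=1), (x=7, y=2), (x=9, y=2)
  Distance 4: (x=4, y=0), (x=5, y=1), (x=6, y=2), (x=10, y=2)
  Distance 5: (x=4, y=1), (x=5, y=2)  <- goal reached here
One shortest path (5 moves): (x=8, y=0) -> (x=7, y=0) -> (x=6, y=0) -> (x=5, y=0) -> (x=4, y=0) -> (x=4, y=1)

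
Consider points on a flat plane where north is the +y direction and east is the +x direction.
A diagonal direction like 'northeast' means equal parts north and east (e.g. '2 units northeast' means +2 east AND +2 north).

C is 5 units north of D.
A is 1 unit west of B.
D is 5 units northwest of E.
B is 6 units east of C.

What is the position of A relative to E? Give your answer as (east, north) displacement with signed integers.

Place E at the origin (east=0, north=0).
  D is 5 units northwest of E: delta (east=-5, north=+5); D at (east=-5, north=5).
  C is 5 units north of D: delta (east=+0, north=+5); C at (east=-5, north=10).
  B is 6 units east of C: delta (east=+6, north=+0); B at (east=1, north=10).
  A is 1 unit west of B: delta (east=-1, north=+0); A at (east=0, north=10).
Therefore A relative to E: (east=0, north=10).

Answer: A is at (east=0, north=10) relative to E.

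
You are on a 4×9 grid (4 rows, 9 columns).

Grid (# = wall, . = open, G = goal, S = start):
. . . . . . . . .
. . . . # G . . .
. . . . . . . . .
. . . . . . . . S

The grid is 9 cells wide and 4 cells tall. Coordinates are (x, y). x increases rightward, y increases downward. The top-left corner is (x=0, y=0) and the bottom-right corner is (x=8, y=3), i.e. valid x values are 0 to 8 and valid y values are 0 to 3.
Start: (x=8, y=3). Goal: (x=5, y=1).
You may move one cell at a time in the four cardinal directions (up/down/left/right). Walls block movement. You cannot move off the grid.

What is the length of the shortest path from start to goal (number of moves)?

Answer: Shortest path length: 5

Derivation:
BFS from (x=8, y=3) until reaching (x=5, y=1):
  Distance 0: (x=8, y=3)
  Distance 1: (x=8, y=2), (x=7, y=3)
  Distance 2: (x=8, y=1), (x=7, y=2), (x=6, y=3)
  Distance 3: (x=8, y=0), (x=7, y=1), (x=6, y=2), (x=5, y=3)
  Distance 4: (x=7, y=0), (x=6, y=1), (x=5, y=2), (x=4, y=3)
  Distance 5: (x=6, y=0), (x=5, y=1), (x=4, y=2), (x=3, y=3)  <- goal reached here
One shortest path (5 moves): (x=8, y=3) -> (x=7, y=3) -> (x=6, y=3) -> (x=5, y=3) -> (x=5, y=2) -> (x=5, y=1)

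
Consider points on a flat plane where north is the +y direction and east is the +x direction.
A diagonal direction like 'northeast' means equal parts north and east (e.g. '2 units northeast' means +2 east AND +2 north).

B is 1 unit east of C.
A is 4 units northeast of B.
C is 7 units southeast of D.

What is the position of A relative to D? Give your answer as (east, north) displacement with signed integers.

Answer: A is at (east=12, north=-3) relative to D.

Derivation:
Place D at the origin (east=0, north=0).
  C is 7 units southeast of D: delta (east=+7, north=-7); C at (east=7, north=-7).
  B is 1 unit east of C: delta (east=+1, north=+0); B at (east=8, north=-7).
  A is 4 units northeast of B: delta (east=+4, north=+4); A at (east=12, north=-3).
Therefore A relative to D: (east=12, north=-3).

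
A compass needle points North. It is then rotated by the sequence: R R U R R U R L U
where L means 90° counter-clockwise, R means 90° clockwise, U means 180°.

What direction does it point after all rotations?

Answer: Final heading: South

Derivation:
Start: North
  R (right (90° clockwise)) -> East
  R (right (90° clockwise)) -> South
  U (U-turn (180°)) -> North
  R (right (90° clockwise)) -> East
  R (right (90° clockwise)) -> South
  U (U-turn (180°)) -> North
  R (right (90° clockwise)) -> East
  L (left (90° counter-clockwise)) -> North
  U (U-turn (180°)) -> South
Final: South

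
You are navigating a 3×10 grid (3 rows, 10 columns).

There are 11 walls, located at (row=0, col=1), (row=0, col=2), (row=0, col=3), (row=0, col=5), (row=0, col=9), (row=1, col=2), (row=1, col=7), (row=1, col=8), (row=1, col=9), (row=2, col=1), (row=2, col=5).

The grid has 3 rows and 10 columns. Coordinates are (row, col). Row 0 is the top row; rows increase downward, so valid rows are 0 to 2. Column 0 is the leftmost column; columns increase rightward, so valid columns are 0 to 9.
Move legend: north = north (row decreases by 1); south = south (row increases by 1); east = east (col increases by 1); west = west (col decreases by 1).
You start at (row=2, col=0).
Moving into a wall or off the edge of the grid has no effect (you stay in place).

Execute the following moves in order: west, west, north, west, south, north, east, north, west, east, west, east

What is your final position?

Start: (row=2, col=0)
  west (west): blocked, stay at (row=2, col=0)
  west (west): blocked, stay at (row=2, col=0)
  north (north): (row=2, col=0) -> (row=1, col=0)
  west (west): blocked, stay at (row=1, col=0)
  south (south): (row=1, col=0) -> (row=2, col=0)
  north (north): (row=2, col=0) -> (row=1, col=0)
  east (east): (row=1, col=0) -> (row=1, col=1)
  north (north): blocked, stay at (row=1, col=1)
  west (west): (row=1, col=1) -> (row=1, col=0)
  east (east): (row=1, col=0) -> (row=1, col=1)
  west (west): (row=1, col=1) -> (row=1, col=0)
  east (east): (row=1, col=0) -> (row=1, col=1)
Final: (row=1, col=1)

Answer: Final position: (row=1, col=1)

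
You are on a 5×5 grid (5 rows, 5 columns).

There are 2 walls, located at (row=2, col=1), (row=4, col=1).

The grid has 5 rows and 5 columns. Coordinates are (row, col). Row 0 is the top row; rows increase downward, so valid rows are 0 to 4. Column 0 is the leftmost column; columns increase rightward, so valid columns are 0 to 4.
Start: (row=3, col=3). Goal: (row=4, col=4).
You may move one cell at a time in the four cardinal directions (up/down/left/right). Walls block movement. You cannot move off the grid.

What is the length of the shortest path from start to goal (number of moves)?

Answer: Shortest path length: 2

Derivation:
BFS from (row=3, col=3) until reaching (row=4, col=4):
  Distance 0: (row=3, col=3)
  Distance 1: (row=2, col=3), (row=3, col=2), (row=3, col=4), (row=4, col=3)
  Distance 2: (row=1, col=3), (row=2, col=2), (row=2, col=4), (row=3, col=1), (row=4, col=2), (row=4, col=4)  <- goal reached here
One shortest path (2 moves): (row=3, col=3) -> (row=3, col=4) -> (row=4, col=4)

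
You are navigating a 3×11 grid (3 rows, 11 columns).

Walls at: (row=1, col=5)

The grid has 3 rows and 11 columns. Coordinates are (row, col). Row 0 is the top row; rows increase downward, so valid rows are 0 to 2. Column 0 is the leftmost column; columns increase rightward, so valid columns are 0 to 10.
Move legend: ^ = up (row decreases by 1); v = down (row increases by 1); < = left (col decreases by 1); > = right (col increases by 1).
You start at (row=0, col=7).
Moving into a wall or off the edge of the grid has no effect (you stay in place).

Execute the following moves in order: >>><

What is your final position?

Answer: Final position: (row=0, col=9)

Derivation:
Start: (row=0, col=7)
  > (right): (row=0, col=7) -> (row=0, col=8)
  > (right): (row=0, col=8) -> (row=0, col=9)
  > (right): (row=0, col=9) -> (row=0, col=10)
  < (left): (row=0, col=10) -> (row=0, col=9)
Final: (row=0, col=9)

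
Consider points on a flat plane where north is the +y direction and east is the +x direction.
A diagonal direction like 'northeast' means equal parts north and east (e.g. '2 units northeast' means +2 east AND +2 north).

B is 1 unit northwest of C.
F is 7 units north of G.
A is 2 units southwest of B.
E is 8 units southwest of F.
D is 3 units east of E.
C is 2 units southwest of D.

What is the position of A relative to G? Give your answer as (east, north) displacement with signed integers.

Answer: A is at (east=-10, north=-4) relative to G.

Derivation:
Place G at the origin (east=0, north=0).
  F is 7 units north of G: delta (east=+0, north=+7); F at (east=0, north=7).
  E is 8 units southwest of F: delta (east=-8, north=-8); E at (east=-8, north=-1).
  D is 3 units east of E: delta (east=+3, north=+0); D at (east=-5, north=-1).
  C is 2 units southwest of D: delta (east=-2, north=-2); C at (east=-7, north=-3).
  B is 1 unit northwest of C: delta (east=-1, north=+1); B at (east=-8, north=-2).
  A is 2 units southwest of B: delta (east=-2, north=-2); A at (east=-10, north=-4).
Therefore A relative to G: (east=-10, north=-4).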